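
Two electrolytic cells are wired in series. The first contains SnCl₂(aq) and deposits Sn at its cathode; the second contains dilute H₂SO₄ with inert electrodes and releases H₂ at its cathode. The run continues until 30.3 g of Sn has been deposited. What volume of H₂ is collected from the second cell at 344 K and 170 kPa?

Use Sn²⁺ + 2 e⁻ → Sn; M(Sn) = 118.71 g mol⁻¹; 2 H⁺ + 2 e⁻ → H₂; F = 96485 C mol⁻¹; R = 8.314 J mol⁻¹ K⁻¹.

4.29 L

n(Sn) = 30.3 / 118.71 = 0.2552 mol, so n(e⁻) = 2 × 0.2552 = 0.5105 mol.
The cells are in series, so the same 0.5105 mol of electrons passes through the second cell.
2 H⁺ + 2 e⁻ → H₂ — 2 mol e⁻ per mol H₂, so n(H₂) = 0.5105/2 = 0.2552 mol.
V = nRT/P = (0.2552 × 8.314 × 344) / (170 × 10³) = 0.00429 m³ = 4.29 L.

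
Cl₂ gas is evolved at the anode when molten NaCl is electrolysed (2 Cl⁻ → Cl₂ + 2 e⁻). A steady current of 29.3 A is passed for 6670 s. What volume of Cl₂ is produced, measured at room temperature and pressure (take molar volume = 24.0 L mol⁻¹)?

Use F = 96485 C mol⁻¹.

24.3 L

Q = I·t = 29.30 A × 6670.0 s = 195400 C.
n(e⁻) = Q/F = 195400 / 96485 = 2.026 mol.
2 electrons are transferred per Cl₂ molecule, so n(Cl₂) = 2.026 / 2 = 1.013 mol.
V = n × V_m = 1.013 × 24.0 = 24.3 L.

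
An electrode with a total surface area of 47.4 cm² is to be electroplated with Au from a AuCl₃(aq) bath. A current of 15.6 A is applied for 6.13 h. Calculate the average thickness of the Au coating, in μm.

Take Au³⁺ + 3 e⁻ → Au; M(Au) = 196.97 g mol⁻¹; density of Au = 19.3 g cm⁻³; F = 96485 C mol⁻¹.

Q = I·t = 15.60 × 22068 = 344300 C; n(e⁻) = 3.568 mol.
n(Au) = n(e⁻)/3 = 1.189 mol, so m = 1.189 × 196.97 = 234.3 g.
Volume = m/ρ = 234.3 / 19.3 = 12.14 cm³.
Thickness = V/A = 12.14 / 47.4 = 0.256 cm = 2560 μm.

2560 μm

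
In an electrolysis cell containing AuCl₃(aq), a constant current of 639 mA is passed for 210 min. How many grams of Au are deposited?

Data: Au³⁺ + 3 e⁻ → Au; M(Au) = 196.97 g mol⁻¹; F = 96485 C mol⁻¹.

5.48 g

Q = I·t = 0.6390 A × 12600 s = 8051 C.
n(e⁻) = Q/F = 8051 / 96485 = 0.08345 mol.
Au³⁺ + 3 e⁻ → Au, so n(Au) = n(e⁻)/3 = 0.02782 mol.
m = n·M = 0.02782 × 196.97 = 5.48 g.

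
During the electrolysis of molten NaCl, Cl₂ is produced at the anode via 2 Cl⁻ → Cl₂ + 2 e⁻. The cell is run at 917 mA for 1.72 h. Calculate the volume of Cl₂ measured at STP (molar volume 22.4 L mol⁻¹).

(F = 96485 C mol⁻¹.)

0.659 L

Q = I·t = 0.9170 A × 6192.0 s = 5678 C.
n(e⁻) = Q/F = 5678 / 96485 = 0.05885 mol.
2 electrons are transferred per Cl₂ molecule, so n(Cl₂) = 0.05885 / 2 = 0.02942 mol.
V = n × V_m = 0.02942 × 22.4 = 0.659 L.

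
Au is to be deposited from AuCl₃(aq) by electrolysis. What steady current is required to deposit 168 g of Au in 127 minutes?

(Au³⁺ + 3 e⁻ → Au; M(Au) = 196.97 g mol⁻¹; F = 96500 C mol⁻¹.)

n(Au) = 168 / 196.97 = 0.8529 mol.
n(e⁻) = 3 × 0.8529 = 2.559 mol.
Q = n(e⁻)·F = 2.559 × 96500 = 246900 C.
I = Q/t = 246900 / 7620.0 s = 32.4 A.

32.4 A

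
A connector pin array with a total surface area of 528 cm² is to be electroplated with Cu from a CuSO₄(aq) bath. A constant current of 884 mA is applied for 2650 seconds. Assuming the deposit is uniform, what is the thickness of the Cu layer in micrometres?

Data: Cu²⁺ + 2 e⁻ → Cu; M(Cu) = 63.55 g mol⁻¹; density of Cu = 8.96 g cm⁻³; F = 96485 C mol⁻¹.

Q = I·t = 0.8840 × 2650.0 = 2343 C; n(e⁻) = 0.02428 mol.
n(Cu) = n(e⁻)/2 = 0.01214 mol, so m = 0.01214 × 63.55 = 0.7715 g.
Volume = m/ρ = 0.7715 / 8.96 = 0.08610 cm³.
Thickness = V/A = 0.08610 / 528 = 1.63 × 10⁻⁴ cm = 1.63 μm.

1.63 μm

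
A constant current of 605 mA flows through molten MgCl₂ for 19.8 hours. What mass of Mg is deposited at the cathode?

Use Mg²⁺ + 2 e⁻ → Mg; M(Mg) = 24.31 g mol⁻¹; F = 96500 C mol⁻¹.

Q = I·t = 0.6050 A × 71280 s = 43120 C.
n(e⁻) = Q/F = 43120 / 96500 = 0.4469 mol.
Mg²⁺ + 2 e⁻ → Mg, so n(Mg) = n(e⁻)/2 = 0.2234 mol.
m = n·M = 0.2234 × 24.31 = 5.43 g.

5.43 g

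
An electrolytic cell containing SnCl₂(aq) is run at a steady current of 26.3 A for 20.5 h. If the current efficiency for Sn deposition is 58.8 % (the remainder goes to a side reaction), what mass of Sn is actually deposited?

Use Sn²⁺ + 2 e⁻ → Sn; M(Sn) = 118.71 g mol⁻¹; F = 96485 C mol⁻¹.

Q = I·t = 26.30 × 73800 = 1941000 C.
n(e⁻) = 1941000/96485 = 20.12 mol; theoretically n(Sn) = 20.12/2 = 10.06 mol, m_theo = 1194 g.
At 58.8 % efficiency, m_actual = 0.588 × 1194 = 702 g.

702 g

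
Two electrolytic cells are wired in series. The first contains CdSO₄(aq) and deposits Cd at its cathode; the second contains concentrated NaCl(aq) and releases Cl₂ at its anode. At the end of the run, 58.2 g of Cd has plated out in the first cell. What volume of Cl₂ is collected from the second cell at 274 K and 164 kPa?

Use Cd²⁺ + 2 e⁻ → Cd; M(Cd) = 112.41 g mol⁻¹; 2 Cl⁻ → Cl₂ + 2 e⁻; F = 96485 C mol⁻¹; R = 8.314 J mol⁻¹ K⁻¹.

n(Cd) = 58.2 / 112.41 = 0.5177 mol, so n(e⁻) = 2 × 0.5177 = 1.035 mol.
The cells are in series, so the same 1.035 mol of electrons passes through the second cell.
2 Cl⁻ → Cl₂ + 2 e⁻ — 2 mol e⁻ per mol Cl₂, so n(Cl₂) = 1.035/2 = 0.5177 mol.
V = nRT/P = (0.5177 × 8.314 × 274) / (164 × 10³) = 0.00719 m³ = 7.19 L.

7.19 L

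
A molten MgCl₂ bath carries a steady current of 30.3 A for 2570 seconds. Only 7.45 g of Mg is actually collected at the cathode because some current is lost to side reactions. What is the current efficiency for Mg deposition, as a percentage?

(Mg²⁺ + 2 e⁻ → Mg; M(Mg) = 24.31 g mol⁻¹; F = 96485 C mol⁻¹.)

Q = I·t = 30.30 × 2570.0 = 77870 C; n(e⁻) = 77870/96485 = 0.8071 mol.
Theoretical n(Mg) = n(e⁻)/2 = 0.4035 mol, i.e. m_theo = 0.4035 × 24.31 = 9.810 g.
Efficiency = m_actual / m_theo = 7.45 / 9.810 = 75.9 %.

75.9 %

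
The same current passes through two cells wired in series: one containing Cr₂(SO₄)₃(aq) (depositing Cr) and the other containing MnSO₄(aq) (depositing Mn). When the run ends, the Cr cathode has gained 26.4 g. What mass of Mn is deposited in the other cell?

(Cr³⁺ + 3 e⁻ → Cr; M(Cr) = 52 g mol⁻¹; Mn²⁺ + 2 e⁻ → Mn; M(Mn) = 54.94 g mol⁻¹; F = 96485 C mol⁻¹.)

41.8 g

n(Cr) = 26.4 / 52 = 0.5077 mol.
Since Cr³⁺ + 3 e⁻ → Cr, n(e⁻) passed = 3 × 0.5077 = 1.523 mol.
Cells in series carry the same charge, so the same 1.523 mol of electrons passes through cell 2.
Mn²⁺ + 2 e⁻ → Mn, so n(Mn) = 1.523 / 2 = 0.7615 mol.
m(Mn) = 0.7615 × 54.94 = 41.8 g.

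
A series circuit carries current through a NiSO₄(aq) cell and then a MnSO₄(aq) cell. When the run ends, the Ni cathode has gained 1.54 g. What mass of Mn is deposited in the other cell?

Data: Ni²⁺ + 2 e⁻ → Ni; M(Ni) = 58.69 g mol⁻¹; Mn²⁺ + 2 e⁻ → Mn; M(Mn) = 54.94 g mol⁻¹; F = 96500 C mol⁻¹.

n(Ni) = 1.54 / 58.69 = 0.02624 mol.
Since Ni²⁺ + 2 e⁻ → Ni, n(e⁻) passed = 2 × 0.02624 = 0.05248 mol.
Cells in series carry the same charge, so the same 0.05248 mol of electrons passes through cell 2.
Mn²⁺ + 2 e⁻ → Mn, so n(Mn) = 0.05248 / 2 = 0.02624 mol.
m(Mn) = 0.02624 × 54.94 = 1.44 g.

1.44 g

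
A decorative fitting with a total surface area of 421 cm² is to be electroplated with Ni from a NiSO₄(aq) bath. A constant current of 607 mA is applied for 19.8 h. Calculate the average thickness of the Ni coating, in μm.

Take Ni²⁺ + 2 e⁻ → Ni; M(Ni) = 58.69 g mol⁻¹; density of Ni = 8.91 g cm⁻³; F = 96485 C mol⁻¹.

Q = I·t = 0.6070 × 71280 = 43270 C; n(e⁻) = 0.4484 mol.
n(Ni) = n(e⁻)/2 = 0.2242 mol, so m = 0.2242 × 58.69 = 13.16 g.
Volume = m/ρ = 13.16 / 8.91 = 1.477 cm³.
Thickness = V/A = 1.477 / 421 = 0.00351 cm = 35.1 μm.

35.1 μm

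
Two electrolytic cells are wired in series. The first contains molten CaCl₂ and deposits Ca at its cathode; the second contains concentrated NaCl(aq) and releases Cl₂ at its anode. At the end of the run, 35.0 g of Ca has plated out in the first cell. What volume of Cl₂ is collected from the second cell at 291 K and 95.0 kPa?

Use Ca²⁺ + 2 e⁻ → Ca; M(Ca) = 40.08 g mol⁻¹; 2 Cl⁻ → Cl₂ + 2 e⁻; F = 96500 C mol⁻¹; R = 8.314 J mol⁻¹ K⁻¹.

22.2 L

n(Ca) = 35.0 / 40.08 = 0.8733 mol, so n(e⁻) = 2 × 0.8733 = 1.747 mol.
The cells are in series, so the same 1.747 mol of electrons passes through the second cell.
2 Cl⁻ → Cl₂ + 2 e⁻ — 2 mol e⁻ per mol Cl₂, so n(Cl₂) = 1.747/2 = 0.8733 mol.
V = nRT/P = (0.8733 × 8.314 × 291) / (95.0 × 10³) = 0.0222 m³ = 22.2 L.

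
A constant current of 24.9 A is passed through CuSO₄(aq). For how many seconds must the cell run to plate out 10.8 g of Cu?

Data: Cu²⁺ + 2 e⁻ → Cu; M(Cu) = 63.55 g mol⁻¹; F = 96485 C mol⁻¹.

1320 s

n(Cu) = m/M = 10.8 / 63.55 = 0.1699 mol.
Each Cu atom requires 2 electrons, so n(e⁻) = 2 × 0.1699 = 0.3399 mol.
Q = n(e⁻)·F = 0.3399 × 96485 = 32790 C.
t = Q/I = 32790 / 24.90 A = 1317 s.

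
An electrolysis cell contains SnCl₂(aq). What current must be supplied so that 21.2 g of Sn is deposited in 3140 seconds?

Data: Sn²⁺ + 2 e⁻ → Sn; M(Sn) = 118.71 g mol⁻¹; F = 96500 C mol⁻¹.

11.0 A

n(Sn) = 21.2 / 118.71 = 0.1786 mol.
n(e⁻) = 2 × 0.1786 = 0.3572 mol.
Q = n(e⁻)·F = 0.3572 × 96500 = 34470 C.
I = Q/t = 34470 / 3140.0 s = 11.0 A.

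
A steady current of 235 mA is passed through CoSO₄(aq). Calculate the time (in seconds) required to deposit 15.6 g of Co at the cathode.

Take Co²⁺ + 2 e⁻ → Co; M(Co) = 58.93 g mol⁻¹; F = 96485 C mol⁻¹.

n(Co) = m/M = 15.6 / 58.93 = 0.2647 mol.
Each Co atom requires 2 electrons, so n(e⁻) = 2 × 0.2647 = 0.5294 mol.
Q = n(e⁻)·F = 0.5294 × 96485 = 51080 C.
t = Q/I = 51080 / 0.2350 A = 217400 s.

2.17 × 10⁵ s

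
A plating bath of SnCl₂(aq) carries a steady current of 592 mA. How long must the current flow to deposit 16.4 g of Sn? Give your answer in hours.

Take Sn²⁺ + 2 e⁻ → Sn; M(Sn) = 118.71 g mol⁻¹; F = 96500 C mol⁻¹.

12.5 h

n(Sn) = m/M = 16.4 / 118.71 = 0.1382 mol.
Each Sn atom requires 2 electrons, so n(e⁻) = 2 × 0.1382 = 0.2763 mol.
Q = n(e⁻)·F = 0.2763 × 96500 = 26660 C.
t = Q/I = 26660 / 0.5920 A = 45040 s = 12.5 h.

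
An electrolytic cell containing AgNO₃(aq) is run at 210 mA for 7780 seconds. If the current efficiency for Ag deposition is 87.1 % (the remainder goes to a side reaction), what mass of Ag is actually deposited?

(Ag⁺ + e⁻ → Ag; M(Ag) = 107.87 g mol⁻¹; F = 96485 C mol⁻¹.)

1.59 g

Q = I·t = 0.2100 × 7780.0 = 1634 C.
n(e⁻) = 1634/96485 = 0.01693 mol; theoretically n(Ag) = 0.01693/1 = 0.01693 mol, m_theo = 1.827 g.
At 87.1 % efficiency, m_actual = 0.871 × 1.827 = 1.59 g.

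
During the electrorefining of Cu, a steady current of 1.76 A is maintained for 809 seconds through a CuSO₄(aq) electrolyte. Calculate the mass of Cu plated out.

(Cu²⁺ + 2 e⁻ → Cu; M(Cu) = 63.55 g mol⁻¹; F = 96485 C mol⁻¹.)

0.469 g

Q = I·t = 1.760 A × 809.00 s = 1424 C.
n(e⁻) = Q/F = 1424 / 96485 = 0.01476 mol.
Cu²⁺ + 2 e⁻ → Cu, so n(Cu) = n(e⁻)/2 = 0.007379 mol.
m = n·M = 0.007379 × 63.55 = 0.469 g.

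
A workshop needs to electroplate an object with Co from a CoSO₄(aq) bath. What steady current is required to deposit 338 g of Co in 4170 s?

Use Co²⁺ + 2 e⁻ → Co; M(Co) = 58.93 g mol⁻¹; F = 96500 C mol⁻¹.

265 A

n(Co) = 338 / 58.93 = 5.736 mol.
n(e⁻) = 2 × 5.736 = 11.47 mol.
Q = n(e⁻)·F = 11.47 × 96500 = 1107000 C.
I = Q/t = 1107000 / 4170.0 s = 265 A.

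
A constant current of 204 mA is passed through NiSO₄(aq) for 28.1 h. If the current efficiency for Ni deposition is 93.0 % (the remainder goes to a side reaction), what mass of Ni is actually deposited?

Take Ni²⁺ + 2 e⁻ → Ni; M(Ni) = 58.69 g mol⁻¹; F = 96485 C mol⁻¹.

5.84 g

Q = I·t = 0.2040 × 101160 = 20640 C.
n(e⁻) = 20640/96485 = 0.2139 mol; theoretically n(Ni) = 0.2139/2 = 0.1069 mol, m_theo = 6.276 g.
At 93.0 % efficiency, m_actual = 0.930 × 6.276 = 5.84 g.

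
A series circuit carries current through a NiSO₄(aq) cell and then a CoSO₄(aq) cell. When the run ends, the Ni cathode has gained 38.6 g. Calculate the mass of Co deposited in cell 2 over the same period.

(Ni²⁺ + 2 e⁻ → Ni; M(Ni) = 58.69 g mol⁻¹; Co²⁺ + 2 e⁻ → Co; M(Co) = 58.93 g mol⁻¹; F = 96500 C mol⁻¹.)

38.8 g

n(Ni) = 38.6 / 58.69 = 0.6577 mol.
Since Ni²⁺ + 2 e⁻ → Ni, n(e⁻) passed = 2 × 0.6577 = 1.315 mol.
Cells in series carry the same charge, so the same 1.315 mol of electrons passes through cell 2.
Co²⁺ + 2 e⁻ → Co, so n(Co) = 1.315 / 2 = 0.6577 mol.
m(Co) = 0.6577 × 58.93 = 38.8 g.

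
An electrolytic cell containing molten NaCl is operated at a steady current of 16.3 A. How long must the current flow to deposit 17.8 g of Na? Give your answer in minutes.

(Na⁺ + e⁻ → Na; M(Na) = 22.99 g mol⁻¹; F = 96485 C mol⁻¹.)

76.4 min

n(Na) = m/M = 17.8 / 22.99 = 0.7742 mol.
Each Na atom requires 1 electron, so n(e⁻) = 1 × 0.7742 = 0.7742 mol.
Q = n(e⁻)·F = 0.7742 × 96485 = 74700 C.
t = Q/I = 74700 / 16.30 A = 4583 s = 76.4 min.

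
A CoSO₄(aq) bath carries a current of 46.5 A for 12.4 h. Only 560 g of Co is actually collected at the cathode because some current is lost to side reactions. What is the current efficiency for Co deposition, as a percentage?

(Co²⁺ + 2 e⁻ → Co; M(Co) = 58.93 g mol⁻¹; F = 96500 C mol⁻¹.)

Q = I·t = 46.50 × 44640 = 2076000 C; n(e⁻) = 2076000/96500 = 21.51 mol.
Theoretical n(Co) = n(e⁻)/2 = 10.76 mol, i.e. m_theo = 10.76 × 58.93 = 633.8 g.
Efficiency = m_actual / m_theo = 560 / 633.8 = 88.4 %.

88.4 %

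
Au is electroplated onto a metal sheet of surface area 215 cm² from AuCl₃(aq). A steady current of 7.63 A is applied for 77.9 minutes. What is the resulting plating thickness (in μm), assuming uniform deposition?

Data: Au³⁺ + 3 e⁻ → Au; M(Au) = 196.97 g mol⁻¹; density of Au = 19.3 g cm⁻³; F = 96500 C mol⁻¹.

Q = I·t = 7.630 × 4674.0 = 35660 C; n(e⁻) = 0.3696 mol.
n(Au) = n(e⁻)/3 = 0.1232 mol, so m = 0.1232 × 196.97 = 24.26 g.
Volume = m/ρ = 24.26 / 19.3 = 1.257 cm³.
Thickness = V/A = 1.257 / 215 = 0.00585 cm = 58.5 μm.

58.5 μm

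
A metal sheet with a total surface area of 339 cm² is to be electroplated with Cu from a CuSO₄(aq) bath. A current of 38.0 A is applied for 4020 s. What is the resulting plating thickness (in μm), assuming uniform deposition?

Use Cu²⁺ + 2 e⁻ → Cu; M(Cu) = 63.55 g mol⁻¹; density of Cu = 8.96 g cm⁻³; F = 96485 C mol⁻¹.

Q = I·t = 38.00 × 4020.0 = 152800 C; n(e⁻) = 1.583 mol.
n(Cu) = n(e⁻)/2 = 0.7916 mol, so m = 0.7916 × 63.55 = 50.31 g.
Volume = m/ρ = 50.31 / 8.96 = 5.615 cm³.
Thickness = V/A = 5.615 / 339 = 0.0166 cm = 166 μm.

166 μm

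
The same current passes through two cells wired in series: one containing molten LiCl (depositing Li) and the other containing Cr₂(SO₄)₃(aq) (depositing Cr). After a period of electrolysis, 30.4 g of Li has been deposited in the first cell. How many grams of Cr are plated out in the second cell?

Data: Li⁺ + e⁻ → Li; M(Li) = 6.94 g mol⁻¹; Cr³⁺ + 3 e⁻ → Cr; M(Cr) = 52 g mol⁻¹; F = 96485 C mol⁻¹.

n(Li) = 30.4 / 6.94 = 4.380 mol.
Since Li⁺ + e⁻ → Li, n(e⁻) passed = 1 × 4.380 = 4.380 mol.
Cells in series carry the same charge, so the same 4.380 mol of electrons passes through cell 2.
Cr³⁺ + 3 e⁻ → Cr, so n(Cr) = 4.380 / 3 = 1.460 mol.
m(Cr) = 1.460 × 52 = 75.9 g.

75.9 g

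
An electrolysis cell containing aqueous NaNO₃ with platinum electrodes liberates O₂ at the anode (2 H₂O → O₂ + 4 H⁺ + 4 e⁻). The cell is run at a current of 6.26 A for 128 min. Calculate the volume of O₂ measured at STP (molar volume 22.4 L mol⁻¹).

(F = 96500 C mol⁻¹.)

2.79 L

Q = I·t = 6.260 A × 7680.0 s = 48080 C.
n(e⁻) = Q/F = 48080 / 96500 = 0.4982 mol.
4 electrons are transferred per O₂ molecule, so n(O₂) = 0.4982 / 4 = 0.1246 mol.
V = n × V_m = 0.1246 × 22.4 = 2.79 L.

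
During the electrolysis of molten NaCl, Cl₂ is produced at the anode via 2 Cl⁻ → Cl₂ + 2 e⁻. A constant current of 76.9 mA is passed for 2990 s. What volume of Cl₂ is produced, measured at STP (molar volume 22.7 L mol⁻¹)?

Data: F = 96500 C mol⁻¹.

Q = I·t = 0.07690 A × 2990.0 s = 229.9 C.
n(e⁻) = Q/F = 229.9 / 96500 = 0.002383 mol.
2 electrons are transferred per Cl₂ molecule, so n(Cl₂) = 0.002383 / 2 = 0.001191 mol.
V = n × V_m = 0.001191 × 22.7 = 0.0270 L.

0.0270 L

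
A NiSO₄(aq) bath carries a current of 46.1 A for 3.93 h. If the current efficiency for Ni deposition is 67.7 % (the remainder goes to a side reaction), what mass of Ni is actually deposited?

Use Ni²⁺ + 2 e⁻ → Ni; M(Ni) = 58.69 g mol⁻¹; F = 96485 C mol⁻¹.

134 g

Q = I·t = 46.10 × 14148 = 652200 C.
n(e⁻) = 652200/96485 = 6.760 mol; theoretically n(Ni) = 6.760/2 = 3.380 mol, m_theo = 198.4 g.
At 67.7 % efficiency, m_actual = 0.677 × 198.4 = 134 g.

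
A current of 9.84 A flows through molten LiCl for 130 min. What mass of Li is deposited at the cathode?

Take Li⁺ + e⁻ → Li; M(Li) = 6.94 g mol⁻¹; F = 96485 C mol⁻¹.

Q = I·t = 9.840 A × 7800.0 s = 76750 C.
n(e⁻) = Q/F = 76750 / 96485 = 0.7955 mol.
Li⁺ + e⁻ → Li, so n(Li) = n(e⁻)/1 = 0.7955 mol.
m = n·M = 0.7955 × 6.94 = 5.52 g.

5.52 g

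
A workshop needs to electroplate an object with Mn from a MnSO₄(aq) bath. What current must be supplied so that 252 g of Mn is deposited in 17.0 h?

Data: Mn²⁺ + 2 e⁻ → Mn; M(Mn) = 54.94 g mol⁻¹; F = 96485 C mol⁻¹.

14.5 A

n(Mn) = 252 / 54.94 = 4.587 mol.
n(e⁻) = 2 × 4.587 = 9.174 mol.
Q = n(e⁻)·F = 9.174 × 96485 = 885100 C.
I = Q/t = 885100 / 61200 s = 14.5 A.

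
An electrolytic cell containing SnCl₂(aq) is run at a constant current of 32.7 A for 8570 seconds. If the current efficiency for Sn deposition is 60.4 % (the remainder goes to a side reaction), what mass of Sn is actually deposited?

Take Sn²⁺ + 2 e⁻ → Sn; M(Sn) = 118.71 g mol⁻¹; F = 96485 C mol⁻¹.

Q = I·t = 32.70 × 8570.0 = 280200 C.
n(e⁻) = 280200/96485 = 2.904 mol; theoretically n(Sn) = 2.904/2 = 1.452 mol, m_theo = 172.4 g.
At 60.4 % efficiency, m_actual = 0.604 × 172.4 = 104 g.

104 g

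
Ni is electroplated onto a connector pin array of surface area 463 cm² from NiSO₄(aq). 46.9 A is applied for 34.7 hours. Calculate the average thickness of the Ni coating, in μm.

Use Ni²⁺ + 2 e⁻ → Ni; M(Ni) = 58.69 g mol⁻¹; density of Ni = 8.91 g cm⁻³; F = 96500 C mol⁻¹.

4320 μm

Q = I·t = 46.90 × 124920 = 5859000 C; n(e⁻) = 60.71 mol.
n(Ni) = n(e⁻)/2 = 30.36 mol, so m = 30.36 × 58.69 = 1782 g.
Volume = m/ρ = 1782 / 8.91 = 200.0 cm³.
Thickness = V/A = 200.0 / 463 = 0.432 cm = 4320 μm.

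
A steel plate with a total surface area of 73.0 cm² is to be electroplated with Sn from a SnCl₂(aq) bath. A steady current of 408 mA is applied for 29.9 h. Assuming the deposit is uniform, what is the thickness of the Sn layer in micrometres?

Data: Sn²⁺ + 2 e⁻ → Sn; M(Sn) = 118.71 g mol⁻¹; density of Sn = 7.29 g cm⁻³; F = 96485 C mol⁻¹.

508 μm

Q = I·t = 0.4080 × 107640 = 43920 C; n(e⁻) = 0.4552 mol.
n(Sn) = n(e⁻)/2 = 0.2276 mol, so m = 0.2276 × 118.71 = 27.02 g.
Volume = m/ρ = 27.02 / 7.29 = 3.706 cm³.
Thickness = V/A = 3.706 / 73.0 = 0.0508 cm = 508 μm.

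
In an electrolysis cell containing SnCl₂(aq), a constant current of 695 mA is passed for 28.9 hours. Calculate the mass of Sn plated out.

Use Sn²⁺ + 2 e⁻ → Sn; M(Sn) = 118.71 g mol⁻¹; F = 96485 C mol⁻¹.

Q = I·t = 0.6950 A × 104040 s = 72310 C.
n(e⁻) = Q/F = 72310 / 96485 = 0.7494 mol.
Sn²⁺ + 2 e⁻ → Sn, so n(Sn) = n(e⁻)/2 = 0.3747 mol.
m = n·M = 0.3747 × 118.71 = 44.5 g.

44.5 g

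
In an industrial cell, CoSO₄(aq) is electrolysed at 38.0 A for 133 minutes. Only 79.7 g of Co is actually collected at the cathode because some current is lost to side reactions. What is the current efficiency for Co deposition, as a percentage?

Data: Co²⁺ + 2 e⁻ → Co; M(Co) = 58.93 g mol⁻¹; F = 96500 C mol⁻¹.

Q = I·t = 38.00 × 7980.0 = 303200 C; n(e⁻) = 303200/96500 = 3.142 mol.
Theoretical n(Co) = n(e⁻)/2 = 1.571 mol, i.e. m_theo = 1.571 × 58.93 = 92.59 g.
Efficiency = m_actual / m_theo = 79.7 / 92.59 = 86.1 %.

86.1 %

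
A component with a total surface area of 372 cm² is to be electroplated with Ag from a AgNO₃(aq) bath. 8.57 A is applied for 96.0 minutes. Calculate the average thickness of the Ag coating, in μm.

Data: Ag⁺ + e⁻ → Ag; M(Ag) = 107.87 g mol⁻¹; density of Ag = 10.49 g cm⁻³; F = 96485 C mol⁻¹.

141 μm

Q = I·t = 8.570 × 5760.0 = 49360 C; n(e⁻) = 0.5116 mol.
n(Ag) = n(e⁻)/1 = 0.5116 mol, so m = 0.5116 × 107.87 = 55.19 g.
Volume = m/ρ = 55.19 / 10.49 = 5.261 cm³.
Thickness = V/A = 5.261 / 372 = 0.0141 cm = 141 μm.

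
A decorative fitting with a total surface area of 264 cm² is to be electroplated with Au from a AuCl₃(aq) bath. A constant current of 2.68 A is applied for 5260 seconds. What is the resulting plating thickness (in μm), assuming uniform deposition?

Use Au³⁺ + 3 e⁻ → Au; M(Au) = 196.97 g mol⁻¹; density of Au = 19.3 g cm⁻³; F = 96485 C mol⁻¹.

18.8 μm

Q = I·t = 2.680 × 5260.0 = 14100 C; n(e⁻) = 0.1461 mol.
n(Au) = n(e⁻)/3 = 0.04870 mol, so m = 0.04870 × 196.97 = 9.593 g.
Volume = m/ρ = 9.593 / 19.3 = 0.4970 cm³.
Thickness = V/A = 0.4970 / 264 = 0.00188 cm = 18.8 μm.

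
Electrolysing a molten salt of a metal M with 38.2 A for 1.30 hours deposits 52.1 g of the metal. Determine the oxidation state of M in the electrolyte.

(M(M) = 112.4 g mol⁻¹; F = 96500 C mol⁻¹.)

Q = I·t = 38.20 A × 4680.0 s = 178800 C, so n(e⁻) = 178800/96500 = 1.853 mol.
n(M) deposited = 52.1 / 112.4 = 0.4635 mol.
Electrons per atom = n(e⁻)/n(M) = 1.853 / 0.4635 = 4.00 ≈ 4, so the ion is M⁴⁺.

+4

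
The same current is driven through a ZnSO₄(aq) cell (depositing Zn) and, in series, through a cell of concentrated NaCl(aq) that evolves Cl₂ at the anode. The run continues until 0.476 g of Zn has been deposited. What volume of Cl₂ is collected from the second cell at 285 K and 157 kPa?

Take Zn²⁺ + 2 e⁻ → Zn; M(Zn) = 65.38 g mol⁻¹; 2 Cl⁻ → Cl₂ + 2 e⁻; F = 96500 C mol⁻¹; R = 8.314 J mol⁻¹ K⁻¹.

n(Zn) = 0.476 / 65.38 = 0.007281 mol, so n(e⁻) = 2 × 0.007281 = 0.01456 mol.
The cells are in series, so the same 0.01456 mol of electrons passes through the second cell.
2 Cl⁻ → Cl₂ + 2 e⁻ — 2 mol e⁻ per mol Cl₂, so n(Cl₂) = 0.01456/2 = 0.007281 mol.
V = nRT/P = (0.007281 × 8.314 × 285) / (157 × 10³) = 1.10 × 10⁻⁴ m³ = 0.110 L.

0.110 L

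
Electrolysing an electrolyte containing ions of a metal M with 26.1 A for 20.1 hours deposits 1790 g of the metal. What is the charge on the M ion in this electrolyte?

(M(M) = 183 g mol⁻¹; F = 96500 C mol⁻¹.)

Q = I·t = 26.10 A × 72360 s = 1889000 C, so n(e⁻) = 1889000/96500 = 19.57 mol.
n(M) deposited = 1790 / 183 = 9.781 mol.
Electrons per atom = n(e⁻)/n(M) = 19.57 / 9.781 = 2.00 ≈ 2, so the ion is M²⁺.

+2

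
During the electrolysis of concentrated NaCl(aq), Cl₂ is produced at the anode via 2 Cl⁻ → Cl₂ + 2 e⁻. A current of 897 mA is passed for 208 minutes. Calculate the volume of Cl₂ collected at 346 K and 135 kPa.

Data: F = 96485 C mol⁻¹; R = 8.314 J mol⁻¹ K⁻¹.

1.24 L

Q = I·t = 0.8970 A × 12480 s = 11190 C.
n(e⁻) = Q/F = 11190 / 96485 = 0.1160 mol.
2 electrons are transferred per Cl₂ molecule, so n(Cl₂) = 0.1160 / 2 = 0.05801 mol.
V = nRT/P = (0.05801 × 8.314 × 346) / (135 × 10³ Pa) = 0.00124 m³ = 1.24 L.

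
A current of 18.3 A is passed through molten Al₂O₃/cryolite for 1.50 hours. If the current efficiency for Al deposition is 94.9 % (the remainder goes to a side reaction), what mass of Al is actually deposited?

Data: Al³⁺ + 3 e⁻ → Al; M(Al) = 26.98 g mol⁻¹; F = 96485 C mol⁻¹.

Q = I·t = 18.30 × 5400.0 = 98820 C.
n(e⁻) = 98820/96485 = 1.024 mol; theoretically n(Al) = 1.024/3 = 0.3414 mol, m_theo = 9.211 g.
At 94.9 % efficiency, m_actual = 0.949 × 9.211 = 8.74 g.

8.74 g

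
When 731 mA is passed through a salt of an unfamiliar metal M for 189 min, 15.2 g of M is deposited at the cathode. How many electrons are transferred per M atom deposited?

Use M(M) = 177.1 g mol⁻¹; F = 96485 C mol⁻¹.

1

Q = I·t = 0.7310 A × 11340 s = 8290 C, so n(e⁻) = 8290/96485 = 0.08592 mol.
n(M) deposited = 15.2 / 177.1 = 0.08583 mol.
Electrons per atom = n(e⁻)/n(M) = 0.08592 / 0.08583 = 1.00 ≈ 1, so the ion is M⁺.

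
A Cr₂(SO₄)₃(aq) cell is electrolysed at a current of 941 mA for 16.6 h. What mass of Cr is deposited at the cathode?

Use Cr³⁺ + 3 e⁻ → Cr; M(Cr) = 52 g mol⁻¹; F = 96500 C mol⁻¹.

Q = I·t = 0.9410 A × 59760 s = 56230 C.
n(e⁻) = Q/F = 56230 / 96500 = 0.5827 mol.
Cr³⁺ + 3 e⁻ → Cr, so n(Cr) = n(e⁻)/3 = 0.1942 mol.
m = n·M = 0.1942 × 52 = 10.1 g.

10.1 g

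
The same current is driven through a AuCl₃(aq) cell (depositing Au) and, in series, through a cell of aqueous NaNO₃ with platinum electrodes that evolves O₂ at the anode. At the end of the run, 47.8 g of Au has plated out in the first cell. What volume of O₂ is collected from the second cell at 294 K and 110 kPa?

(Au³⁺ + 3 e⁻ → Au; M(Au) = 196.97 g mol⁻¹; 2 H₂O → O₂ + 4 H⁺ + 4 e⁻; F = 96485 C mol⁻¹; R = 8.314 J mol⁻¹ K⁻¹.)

4.04 L

n(Au) = 47.8 / 196.97 = 0.2427 mol, so n(e⁻) = 3 × 0.2427 = 0.7280 mol.
The cells are in series, so the same 0.7280 mol of electrons passes through the second cell.
2 H₂O → O₂ + 4 H⁺ + 4 e⁻ — 4 mol e⁻ per mol O₂, so n(O₂) = 0.7280/4 = 0.1820 mol.
V = nRT/P = (0.1820 × 8.314 × 294) / (110 × 10³) = 0.00404 m³ = 4.04 L.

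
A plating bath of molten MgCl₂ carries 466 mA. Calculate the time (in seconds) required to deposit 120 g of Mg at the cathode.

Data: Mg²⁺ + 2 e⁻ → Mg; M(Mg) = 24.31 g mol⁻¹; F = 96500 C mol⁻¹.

n(Mg) = m/M = 120 / 24.31 = 4.936 mol.
Each Mg atom requires 2 electrons, so n(e⁻) = 2 × 4.936 = 9.872 mol.
Q = n(e⁻)·F = 9.872 × 96500 = 952700 C.
t = Q/I = 952700 / 0.4660 A = 2044000 s.

2.04 × 10⁶ s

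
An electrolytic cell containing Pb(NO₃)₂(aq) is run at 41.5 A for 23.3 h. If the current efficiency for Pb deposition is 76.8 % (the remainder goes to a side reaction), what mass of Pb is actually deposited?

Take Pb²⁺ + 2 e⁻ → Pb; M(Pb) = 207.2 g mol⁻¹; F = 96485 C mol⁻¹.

Q = I·t = 41.50 × 83880 = 3481000 C.
n(e⁻) = 3481000/96485 = 36.08 mol; theoretically n(Pb) = 36.08/2 = 18.04 mol, m_theo = 3738 g.
At 76.8 % efficiency, m_actual = 0.768 × 3738 = 2870 g.

2870 g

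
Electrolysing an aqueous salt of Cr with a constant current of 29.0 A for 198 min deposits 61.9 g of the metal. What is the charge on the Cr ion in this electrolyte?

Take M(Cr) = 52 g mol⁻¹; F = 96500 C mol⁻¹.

Q = I·t = 29.00 A × 11880 s = 344500 C, so n(e⁻) = 344500/96500 = 3.570 mol.
n(Cr) deposited = 61.9 / 52 = 1.190 mol.
Electrons per atom = n(e⁻)/n(Cr) = 3.570 / 1.190 = 3.00 ≈ 3, so the ion is Cr³⁺.

+3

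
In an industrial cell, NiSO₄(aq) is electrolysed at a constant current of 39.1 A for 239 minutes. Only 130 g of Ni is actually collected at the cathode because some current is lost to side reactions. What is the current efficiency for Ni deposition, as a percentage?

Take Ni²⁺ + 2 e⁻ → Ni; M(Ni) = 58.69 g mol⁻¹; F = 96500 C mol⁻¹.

Q = I·t = 39.10 × 14340 = 560700 C; n(e⁻) = 560700/96500 = 5.810 mol.
Theoretical n(Ni) = n(e⁻)/2 = 2.905 mol, i.e. m_theo = 2.905 × 58.69 = 170.5 g.
Efficiency = m_actual / m_theo = 130 / 170.5 = 76.2 %.

76.2 %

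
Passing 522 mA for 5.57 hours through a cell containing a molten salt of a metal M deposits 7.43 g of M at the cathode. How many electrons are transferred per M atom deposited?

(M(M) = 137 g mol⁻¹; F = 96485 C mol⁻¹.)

2

Q = I·t = 0.5220 A × 20052 s = 10470 C, so n(e⁻) = 10470/96485 = 0.1085 mol.
n(M) deposited = 7.43 / 137 = 0.05423 mol.
Electrons per atom = n(e⁻)/n(M) = 0.1085 / 0.05423 = 2.00 ≈ 2, so the ion is M²⁺.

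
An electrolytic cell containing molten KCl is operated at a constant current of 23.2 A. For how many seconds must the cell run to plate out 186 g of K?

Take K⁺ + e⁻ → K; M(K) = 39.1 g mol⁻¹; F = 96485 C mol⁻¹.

n(K) = m/M = 186 / 39.1 = 4.757 mol.
Each K atom requires 1 electron, so n(e⁻) = 1 × 4.757 = 4.757 mol.
Q = n(e⁻)·F = 4.757 × 96485 = 459000 C.
t = Q/I = 459000 / 23.20 A = 19780 s.

19800 s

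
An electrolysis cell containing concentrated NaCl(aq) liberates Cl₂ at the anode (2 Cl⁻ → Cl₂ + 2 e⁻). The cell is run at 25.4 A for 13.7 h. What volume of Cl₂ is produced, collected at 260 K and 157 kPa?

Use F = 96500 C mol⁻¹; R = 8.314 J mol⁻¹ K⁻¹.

Q = I·t = 25.40 A × 49320 s = 1253000 C.
n(e⁻) = Q/F = 1253000 / 96500 = 12.98 mol.
2 electrons are transferred per Cl₂ molecule, so n(Cl₂) = 12.98 / 2 = 6.491 mol.
V = nRT/P = (6.491 × 8.314 × 260) / (157 × 10³ Pa) = 0.0894 m³ = 89.4 L.

89.4 L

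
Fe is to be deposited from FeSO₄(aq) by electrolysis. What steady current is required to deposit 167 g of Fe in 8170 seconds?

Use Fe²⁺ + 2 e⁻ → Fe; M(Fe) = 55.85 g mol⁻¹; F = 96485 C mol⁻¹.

n(Fe) = 167 / 55.85 = 2.990 mol.
n(e⁻) = 2 × 2.990 = 5.980 mol.
Q = n(e⁻)·F = 5.980 × 96485 = 577000 C.
I = Q/t = 577000 / 8170.0 s = 70.6 A.

70.6 A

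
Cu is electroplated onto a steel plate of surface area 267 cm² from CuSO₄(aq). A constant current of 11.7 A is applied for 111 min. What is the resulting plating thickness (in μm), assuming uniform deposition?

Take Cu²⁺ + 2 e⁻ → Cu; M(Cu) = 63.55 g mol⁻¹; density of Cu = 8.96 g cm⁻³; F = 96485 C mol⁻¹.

Q = I·t = 11.70 × 6660.0 = 77920 C; n(e⁻) = 0.8076 mol.
n(Cu) = n(e⁻)/2 = 0.4038 mol, so m = 0.4038 × 63.55 = 25.66 g.
Volume = m/ρ = 25.66 / 8.96 = 2.864 cm³.
Thickness = V/A = 2.864 / 267 = 0.0107 cm = 107 μm.

107 μm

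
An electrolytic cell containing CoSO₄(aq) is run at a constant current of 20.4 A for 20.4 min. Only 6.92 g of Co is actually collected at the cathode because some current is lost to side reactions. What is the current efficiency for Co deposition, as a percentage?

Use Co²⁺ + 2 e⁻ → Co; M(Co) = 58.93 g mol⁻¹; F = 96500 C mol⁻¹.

Q = I·t = 20.40 × 1224.0 = 24970 C; n(e⁻) = 24970/96500 = 0.2588 mol.
Theoretical n(Co) = n(e⁻)/2 = 0.1294 mol, i.e. m_theo = 0.1294 × 58.93 = 7.624 g.
Efficiency = m_actual / m_theo = 6.92 / 7.624 = 90.8 %.

90.8 %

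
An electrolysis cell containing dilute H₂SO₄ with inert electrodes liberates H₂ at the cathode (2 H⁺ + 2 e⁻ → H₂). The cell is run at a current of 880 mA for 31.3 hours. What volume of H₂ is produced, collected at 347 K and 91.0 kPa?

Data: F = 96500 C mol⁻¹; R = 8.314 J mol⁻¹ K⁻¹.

16.3 L

Q = I·t = 0.8800 A × 112680 s = 99160 C.
n(e⁻) = Q/F = 99160 / 96500 = 1.028 mol.
2 electrons are transferred per H₂ molecule, so n(H₂) = 1.028 / 2 = 0.5138 mol.
V = nRT/P = (0.5138 × 8.314 × 347) / (91.0 × 10³ Pa) = 0.0163 m³ = 16.3 L.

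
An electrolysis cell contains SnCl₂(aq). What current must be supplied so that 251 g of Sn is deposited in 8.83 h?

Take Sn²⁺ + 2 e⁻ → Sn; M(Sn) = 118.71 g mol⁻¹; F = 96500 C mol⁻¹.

12.8 A

n(Sn) = 251 / 118.71 = 2.114 mol.
n(e⁻) = 2 × 2.114 = 4.229 mol.
Q = n(e⁻)·F = 4.229 × 96500 = 408100 C.
I = Q/t = 408100 / 31788 s = 12.8 A.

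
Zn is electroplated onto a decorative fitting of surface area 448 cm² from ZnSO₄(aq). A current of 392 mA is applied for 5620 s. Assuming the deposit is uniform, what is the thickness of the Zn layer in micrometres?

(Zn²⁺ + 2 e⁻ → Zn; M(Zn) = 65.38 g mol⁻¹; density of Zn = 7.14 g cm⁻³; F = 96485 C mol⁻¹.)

Q = I·t = 0.3920 × 5620.0 = 2203 C; n(e⁻) = 0.02283 mol.
n(Zn) = n(e⁻)/2 = 0.01142 mol, so m = 0.01142 × 65.38 = 0.7464 g.
Volume = m/ρ = 0.7464 / 7.14 = 0.1045 cm³.
Thickness = V/A = 0.1045 / 448 = 2.33 × 10⁻⁴ cm = 2.33 μm.

2.33 μm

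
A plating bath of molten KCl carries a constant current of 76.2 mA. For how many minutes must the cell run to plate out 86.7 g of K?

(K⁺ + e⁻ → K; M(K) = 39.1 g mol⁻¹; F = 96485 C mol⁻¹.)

n(K) = m/M = 86.7 / 39.1 = 2.217 mol.
Each K atom requires 1 electron, so n(e⁻) = 1 × 2.217 = 2.217 mol.
Q = n(e⁻)·F = 2.217 × 96485 = 213900 C.
t = Q/I = 213900 / 0.07620 A = 2808000 s = 46800 min.

46800 min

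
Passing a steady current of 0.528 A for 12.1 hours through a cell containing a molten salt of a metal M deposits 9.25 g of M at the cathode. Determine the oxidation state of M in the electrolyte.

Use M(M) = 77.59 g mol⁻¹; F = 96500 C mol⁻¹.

Q = I·t = 0.5280 A × 43560 s = 23000 C, so n(e⁻) = 23000/96500 = 0.2383 mol.
n(M) deposited = 9.25 / 77.59 = 0.1192 mol.
Electrons per atom = n(e⁻)/n(M) = 0.2383 / 0.1192 = 2.00 ≈ 2, so the ion is M²⁺.

+2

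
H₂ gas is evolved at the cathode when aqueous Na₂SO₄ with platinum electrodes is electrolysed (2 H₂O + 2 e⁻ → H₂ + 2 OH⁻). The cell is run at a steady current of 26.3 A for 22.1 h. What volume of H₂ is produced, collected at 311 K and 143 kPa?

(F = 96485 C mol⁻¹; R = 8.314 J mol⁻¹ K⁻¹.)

196 L

Q = I·t = 26.30 A × 79560 s = 2092000 C.
n(e⁻) = Q/F = 2092000 / 96485 = 21.69 mol.
2 electrons are transferred per H₂ molecule, so n(H₂) = 21.69 / 2 = 10.84 mol.
V = nRT/P = (10.84 × 8.314 × 311) / (143 × 10³ Pa) = 0.196 m³ = 196 L.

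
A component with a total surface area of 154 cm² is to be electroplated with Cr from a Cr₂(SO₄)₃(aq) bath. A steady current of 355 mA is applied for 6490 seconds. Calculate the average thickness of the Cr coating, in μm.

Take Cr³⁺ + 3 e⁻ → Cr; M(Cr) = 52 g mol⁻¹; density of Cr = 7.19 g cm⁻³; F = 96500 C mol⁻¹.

Q = I·t = 0.3550 × 6490.0 = 2304 C; n(e⁻) = 0.02388 mol.
n(Cr) = n(e⁻)/3 = 0.007958 mol, so m = 0.007958 × 52 = 0.4138 g.
Volume = m/ρ = 0.4138 / 7.19 = 0.05756 cm³.
Thickness = V/A = 0.05756 / 154 = 3.74 × 10⁻⁴ cm = 3.74 μm.

3.74 μm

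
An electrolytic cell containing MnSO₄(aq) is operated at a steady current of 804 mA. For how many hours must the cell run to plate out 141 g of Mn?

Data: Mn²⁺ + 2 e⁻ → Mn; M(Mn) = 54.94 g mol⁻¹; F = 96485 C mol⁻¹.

171 h

n(Mn) = m/M = 141 / 54.94 = 2.566 mol.
Each Mn atom requires 2 electrons, so n(e⁻) = 2 × 2.566 = 5.133 mol.
Q = n(e⁻)·F = 5.133 × 96485 = 495200 C.
t = Q/I = 495200 / 0.8040 A = 616000 s = 171 h.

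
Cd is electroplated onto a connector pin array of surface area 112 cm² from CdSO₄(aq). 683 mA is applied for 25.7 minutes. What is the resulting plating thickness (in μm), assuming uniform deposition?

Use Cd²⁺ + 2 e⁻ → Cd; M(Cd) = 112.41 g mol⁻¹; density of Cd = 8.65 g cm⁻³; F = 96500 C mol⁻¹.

6.33 μm

Q = I·t = 0.6830 × 1542.0 = 1053 C; n(e⁻) = 0.01091 mol.
n(Cd) = n(e⁻)/2 = 0.005457 mol, so m = 0.005457 × 112.41 = 0.6134 g.
Volume = m/ρ = 0.6134 / 8.65 = 0.07091 cm³.
Thickness = V/A = 0.07091 / 112 = 6.33 × 10⁻⁴ cm = 6.33 μm.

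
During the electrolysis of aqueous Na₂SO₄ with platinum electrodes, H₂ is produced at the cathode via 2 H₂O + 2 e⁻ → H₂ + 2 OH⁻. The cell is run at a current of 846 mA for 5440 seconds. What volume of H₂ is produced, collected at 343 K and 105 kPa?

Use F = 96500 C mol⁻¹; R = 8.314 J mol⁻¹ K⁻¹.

0.648 L

Q = I·t = 0.8460 A × 5440.0 s = 4602 C.
n(e⁻) = Q/F = 4602 / 96500 = 0.04769 mol.
2 electrons are transferred per H₂ molecule, so n(H₂) = 0.04769 / 2 = 0.02385 mol.
V = nRT/P = (0.02385 × 8.314 × 343) / (105 × 10³ Pa) = 6.48 × 10⁻⁴ m³ = 0.648 L.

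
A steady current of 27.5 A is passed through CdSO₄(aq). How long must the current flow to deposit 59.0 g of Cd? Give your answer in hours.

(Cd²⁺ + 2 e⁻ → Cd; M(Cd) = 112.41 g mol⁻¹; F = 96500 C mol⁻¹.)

1.02 h

n(Cd) = m/M = 59.0 / 112.41 = 0.5249 mol.
Each Cd atom requires 2 electrons, so n(e⁻) = 2 × 0.5249 = 1.050 mol.
Q = n(e⁻)·F = 1.050 × 96500 = 101300 C.
t = Q/I = 101300 / 27.50 A = 3684 s = 1.02 h.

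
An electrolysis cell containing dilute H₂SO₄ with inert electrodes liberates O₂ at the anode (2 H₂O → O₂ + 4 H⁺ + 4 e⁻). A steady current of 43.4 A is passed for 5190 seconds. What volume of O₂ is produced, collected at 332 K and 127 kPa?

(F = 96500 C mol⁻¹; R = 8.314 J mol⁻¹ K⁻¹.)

Q = I·t = 43.40 A × 5190.0 s = 225200 C.
n(e⁻) = Q/F = 225200 / 96500 = 2.334 mol.
4 electrons are transferred per O₂ molecule, so n(O₂) = 2.334 / 4 = 0.5835 mol.
V = nRT/P = (0.5835 × 8.314 × 332) / (127 × 10³ Pa) = 0.0127 m³ = 12.7 L.

12.7 L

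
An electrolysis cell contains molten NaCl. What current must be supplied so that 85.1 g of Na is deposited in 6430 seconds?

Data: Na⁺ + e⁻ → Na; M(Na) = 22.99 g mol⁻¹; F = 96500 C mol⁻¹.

55.6 A

n(Na) = 85.1 / 22.99 = 3.702 mol.
n(e⁻) = 1 × 3.702 = 3.702 mol.
Q = n(e⁻)·F = 3.702 × 96500 = 357200 C.
I = Q/t = 357200 / 6430.0 s = 55.6 A.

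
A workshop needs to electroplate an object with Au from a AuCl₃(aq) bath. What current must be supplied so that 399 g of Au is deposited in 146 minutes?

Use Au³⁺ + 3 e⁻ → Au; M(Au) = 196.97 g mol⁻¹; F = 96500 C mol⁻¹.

n(Au) = 399 / 196.97 = 2.026 mol.
n(e⁻) = 3 × 2.026 = 6.077 mol.
Q = n(e⁻)·F = 6.077 × 96500 = 586400 C.
I = Q/t = 586400 / 8760.0 s = 66.9 A.

66.9 A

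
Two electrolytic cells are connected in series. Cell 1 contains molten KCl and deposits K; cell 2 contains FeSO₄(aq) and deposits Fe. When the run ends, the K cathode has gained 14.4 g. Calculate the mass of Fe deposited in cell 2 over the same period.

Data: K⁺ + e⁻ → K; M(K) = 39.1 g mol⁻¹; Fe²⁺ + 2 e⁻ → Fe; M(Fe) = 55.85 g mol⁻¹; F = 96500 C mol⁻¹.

10.3 g

n(K) = 14.4 / 39.1 = 0.3683 mol.
Since K⁺ + e⁻ → K, n(e⁻) passed = 1 × 0.3683 = 0.3683 mol.
Cells in series carry the same charge, so the same 0.3683 mol of electrons passes through cell 2.
Fe²⁺ + 2 e⁻ → Fe, so n(Fe) = 0.3683 / 2 = 0.1841 mol.
m(Fe) = 0.1841 × 55.85 = 10.3 g.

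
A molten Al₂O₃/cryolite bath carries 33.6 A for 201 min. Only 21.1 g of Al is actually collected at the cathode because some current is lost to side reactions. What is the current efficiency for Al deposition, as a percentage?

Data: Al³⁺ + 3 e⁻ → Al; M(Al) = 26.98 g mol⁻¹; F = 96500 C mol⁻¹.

Q = I·t = 33.60 × 12060 = 405200 C; n(e⁻) = 405200/96500 = 4.199 mol.
Theoretical n(Al) = n(e⁻)/3 = 1.400 mol, i.e. m_theo = 1.400 × 26.98 = 37.76 g.
Efficiency = m_actual / m_theo = 21.1 / 37.76 = 55.9 %.

55.9 %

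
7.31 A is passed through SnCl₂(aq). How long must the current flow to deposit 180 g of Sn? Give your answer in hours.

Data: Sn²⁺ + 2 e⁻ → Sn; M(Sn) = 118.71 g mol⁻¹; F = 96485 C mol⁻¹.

n(Sn) = m/M = 180 / 118.71 = 1.516 mol.
Each Sn atom requires 2 electrons, so n(e⁻) = 2 × 1.516 = 3.033 mol.
Q = n(e⁻)·F = 3.033 × 96485 = 292600 C.
t = Q/I = 292600 / 7.310 A = 40030 s = 11.1 h.

11.1 h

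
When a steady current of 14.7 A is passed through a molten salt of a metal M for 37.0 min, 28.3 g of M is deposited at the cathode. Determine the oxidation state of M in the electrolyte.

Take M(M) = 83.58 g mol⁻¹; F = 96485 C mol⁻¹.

Q = I·t = 14.70 A × 2220.0 s = 32630 C, so n(e⁻) = 32630/96485 = 0.3382 mol.
n(M) deposited = 28.3 / 83.58 = 0.3386 mol.
Electrons per atom = n(e⁻)/n(M) = 0.3382 / 0.3386 = 0.999 ≈ 1, so the ion is M⁺.

+1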